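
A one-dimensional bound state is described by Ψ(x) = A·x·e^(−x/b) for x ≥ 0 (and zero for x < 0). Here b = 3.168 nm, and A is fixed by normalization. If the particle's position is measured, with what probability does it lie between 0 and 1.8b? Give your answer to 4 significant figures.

P = ∫_{0}^{1.8b} |Ψ(x)|² dx.
Since A² = 1/(b^3/4), this is the region integral divided by the full normalization integral.
In terms of u = x/b (A² and the length scale cancel between numerator and denominator), P = [∫_{0}^{1.8} u^2·e^(-2·u) du] / [∫_{0}^{∞} u^2·e^(-2·u) du].
Using ∫ u^2·e^(-2·u) du = -(2·u^2 + 2·u + 1)·e^(-2·u)/4, the numerator is 1/4 - 277·e^(-18/5)/100 and the denominator is 1/4.
The result is P = 0.69725.

P ≈ 0.6973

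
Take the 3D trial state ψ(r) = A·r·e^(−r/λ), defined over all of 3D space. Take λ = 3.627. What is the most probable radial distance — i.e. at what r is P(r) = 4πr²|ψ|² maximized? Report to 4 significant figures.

r ≈ 7.254

The maximum of P(r) = 4πr²|ψ|² occurs where its derivative vanishes.
Solving yields r = 2·λ.
With λ = 3.627, the most probable radial distance is 7.2540.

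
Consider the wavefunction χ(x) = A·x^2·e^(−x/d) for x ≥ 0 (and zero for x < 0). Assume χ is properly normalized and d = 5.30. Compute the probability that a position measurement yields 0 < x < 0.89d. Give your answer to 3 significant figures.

|χ|² is the probability density, so P = ∫_{0}^{0.89d} |χ|² dx.
With A² fixed by ∫|χ|² = 1, i.e. A² = (3·d^5/4)^(−1), substitute and integrate.
In terms of u = x/d (A² and the length scale cancel between numerator and denominator), P = [∫_{0}^{0.89} u^4·e^(-2·u) du] / [∫_{0}^{∞} u^4·e^(-2·u) du].
With ∫ u^4·e^(-2·u) du = -(u^4/2 + u^3 + 3·u^2/2 + 3·u/2 + 3/4)·e^(-2·u) + C, the region integral is ≈ 0.026234 and the full one is 3/4.
Taking the ratio, P = 0.03498.

P ≈ 0.0350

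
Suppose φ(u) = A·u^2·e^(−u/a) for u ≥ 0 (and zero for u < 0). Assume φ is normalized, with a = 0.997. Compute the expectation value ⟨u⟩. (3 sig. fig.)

⟨u⟩ ≈ 2.49

⟨u⟩ = ∫ u |φ|² du over the full domain.
Using ∫₀^∞ uⁿ e^(−αu) du = n!/αⁿ⁺¹, since the A² factors cancel between numerator and denominator, ⟨u⟩ = 5·a/2.
With a = 0.997, ⟨u⟩ = 2.493.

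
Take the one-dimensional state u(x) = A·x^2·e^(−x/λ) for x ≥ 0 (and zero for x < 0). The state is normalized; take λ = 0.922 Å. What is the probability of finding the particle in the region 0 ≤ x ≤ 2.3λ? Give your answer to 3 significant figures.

P ≈ 0.487

The probability is P = ∫ |u|² dx over [0, 2.3λ].
The normalization integral ∫|u|²dx over the whole domain equals 3·λ^5/4·A², and A² cancels in the ratio.
Let t = x/λ; then A² and the length scale cancel, so P = ∫_{0}^{2.3} t^4·e^(-2·t) dt ÷ ∫_{0}^{∞} t^4·e^(-2·t) dt.
Using ∫ t^4·e^(-2·t) dt = -(t^4/2 + t^3 + 3·t^2/2 + 3·t/2 + 3/4)·e^(-2·t), the numerator is ≈ 0.36507 and the denominator is 3/4.
Taking the ratio, P = 0.4868.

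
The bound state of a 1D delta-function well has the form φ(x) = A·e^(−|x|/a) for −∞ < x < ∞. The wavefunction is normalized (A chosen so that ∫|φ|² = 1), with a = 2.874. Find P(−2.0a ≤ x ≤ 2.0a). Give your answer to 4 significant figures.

P = ∫_{−2.0a}^{2.0a} |φ(x)|² dx.
With A² fixed by ∫|φ|² = 1, i.e. A² = (a)^(−1), substitute and integrate.
Both integrals are even about x = 0, so only the x ≥ 0 halves are needed (the factors of 2 cancel). In terms of u = x/a (A² and the length scale cancel between numerator and denominator), P = [∫_{0}^{2.0} e^(-2·u) du] / [∫_{0}^{∞} e^(-2·u) du].
Using ∫ e^(-2·u) du = -e^(-2·u)/2, the numerator is 1/2 - e^(-4)/2 and the denominator is 1/2.
Taking the ratio, P = 0.98168.

P ≈ 0.9817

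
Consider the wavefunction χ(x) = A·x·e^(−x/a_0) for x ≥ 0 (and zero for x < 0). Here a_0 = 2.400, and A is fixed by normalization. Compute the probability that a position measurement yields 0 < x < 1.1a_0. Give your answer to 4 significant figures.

P = ∫_{0}^{1.1a_0} |χ(x)|² dx.
With A² fixed by ∫|χ|² = 1, i.e. A² = (a_0^3/4)^(−1), substitute and integrate.
In terms of u = x/a_0 (A² and the length scale cancel between numerator and denominator), P = [∫_{0}^{1.1} u^2·e^(-2·u) du] / [∫_{0}^{∞} u^2·e^(-2·u) du].
Using ∫ u^2·e^(-2·u) du = -(2·u^2 + 2·u + 1)·e^(-2·u)/4, the numerator is 1/4 - 281·e^(-11/5)/200 and the denominator is 1/4.
Taking the ratio, P = 0.37729.

P ≈ 0.3773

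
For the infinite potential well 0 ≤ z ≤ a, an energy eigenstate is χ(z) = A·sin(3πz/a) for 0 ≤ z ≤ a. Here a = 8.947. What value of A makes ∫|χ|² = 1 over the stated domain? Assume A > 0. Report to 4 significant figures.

The normalization condition is ∫|χ|² dz = 1 from 0 to a.
Using sin²θ = (1 − cos 2θ)/2, the integral (without the A² prefactor) comes out to a/2.
Substituting a = 8.947 gives A² = 0.22354, so A = 0.47280.

A ≈ 0.4728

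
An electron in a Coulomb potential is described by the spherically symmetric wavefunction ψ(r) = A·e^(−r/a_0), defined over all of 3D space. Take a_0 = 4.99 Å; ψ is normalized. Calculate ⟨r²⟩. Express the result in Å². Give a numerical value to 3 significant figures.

⟨r^2⟩ ≈ 74.7 Å^2

⟨r²⟩ = ∫ r^2 |ψ|² 4πr² dr over the full domain.
Evaluating both integrals, ⟨r²⟩ = 3·a_0^2.
Putting a_0 = 4.99 gives 74.70.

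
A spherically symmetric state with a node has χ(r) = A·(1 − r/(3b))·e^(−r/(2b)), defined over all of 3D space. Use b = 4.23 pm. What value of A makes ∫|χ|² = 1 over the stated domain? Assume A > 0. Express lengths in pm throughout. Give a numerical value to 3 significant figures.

A ≈ 0.0397 pm^(-3/2)

Normalization requires ∫|χ|² 4πr² dr = 1, integrated from 0 to ∞.
The angular integral contributes 4π, leaving ∫₀^∞ r²|χ|² dr.
Using ∫₀^∞ rⁿ e^(−αr) dr = n!/αⁿ⁺¹, ∫|χ|² 4πr² dr = A²·(8·π·b^3/3).
So A² = (8·π·b^3/3)^(−1).
Plugging in b = 4.23 yields A = 0.03971.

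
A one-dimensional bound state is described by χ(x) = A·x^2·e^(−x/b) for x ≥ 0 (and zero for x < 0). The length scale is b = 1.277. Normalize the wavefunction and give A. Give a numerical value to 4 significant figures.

We need A² ∫|f|² dx = 1, taking the integral from 0 to ∞.
Using ∫₀^∞ xⁿ e^(−αx) dx = n!/αⁿ⁺¹, carrying out the integral gives A² · 3·b^5/4.
With b = 1.277: A² = 0.39263 and A = 0.62660.

A ≈ 0.6266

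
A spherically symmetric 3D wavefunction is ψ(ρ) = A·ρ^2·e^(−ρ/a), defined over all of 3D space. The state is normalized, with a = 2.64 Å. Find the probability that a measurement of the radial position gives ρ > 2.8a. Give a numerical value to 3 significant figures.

Integrate the radial probability density 4πρ²|ψ|² over ρ > 2.8a.
Normalization gives A² = 1/(45·π·a^7/2).
Substituting u = ρ/a, A², 4π and the length scale all cancel in the ratio: P = ∫_{2.8}^{∞} u^6·e^(-2·u) du / ∫_{0}^{∞} u^6·e^(-2·u) du.
An antiderivative of u^6·e^(-2·u) is -(4·u^6 + 12·u^5 + 30·u^4 + 60·u^3 + 90·u^2 + 90·u + 45)·e^(-2·u)/8; evaluating from 2.8 to ∞ gives ≈ 3.7702, while the full integral is 45/8.
Taking the ratio yields P = 0.6703.

P ≈ 0.670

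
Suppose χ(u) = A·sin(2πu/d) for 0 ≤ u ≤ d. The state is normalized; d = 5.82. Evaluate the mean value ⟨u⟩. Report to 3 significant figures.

By definition ⟨u⟩ = ∫ u |χ(u)|² du.
With ∫₀^d sin²(nπu/d) du = d/2, since the A² factors cancel between numerator and denominator, ⟨u⟩ = d/2.
Putting d = 5.82 gives 2.910.

⟨u⟩ ≈ 2.91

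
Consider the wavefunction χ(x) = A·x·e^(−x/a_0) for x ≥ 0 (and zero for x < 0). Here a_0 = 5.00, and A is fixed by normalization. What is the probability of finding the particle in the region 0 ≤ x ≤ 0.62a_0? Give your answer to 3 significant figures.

|χ|² is the probability density, so P = ∫_{0}^{0.62a_0} |χ|² dx.
The normalization integral ∫|χ|²dx over the whole domain equals a_0^3/4·A², and A² cancels in the ratio.
Substituting u = x/a_0, A² and the length scale cancel in the ratio: P = ∫_{0}^{0.62} u^2·e^(-2·u) du / ∫_{0}^{∞} u^2·e^(-2·u) du.
An antiderivative of u^2·e^(-2·u) is -(2·u^2 + 2·u + 1)·e^(-2·u)/4; evaluating from 0 to 0.62 gives 1/4 - 3761·e^(-31/25)/5000, while the full integral is 1/4.
Taking the ratio, P = 0.1293.

P ≈ 0.129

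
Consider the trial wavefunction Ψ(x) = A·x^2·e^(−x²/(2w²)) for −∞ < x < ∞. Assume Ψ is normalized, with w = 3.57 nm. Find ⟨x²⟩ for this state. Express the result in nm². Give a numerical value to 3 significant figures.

⟨x^2⟩ ≈ 31.9 nm^2

By definition ⟨x²⟩ = ∫ x^2 |Ψ(x)|² dx.
Since the A² factors cancel between numerator and denominator, ⟨x²⟩ = 5·w^2/2.
With w = 3.57, ⟨x^2⟩ = 31.86.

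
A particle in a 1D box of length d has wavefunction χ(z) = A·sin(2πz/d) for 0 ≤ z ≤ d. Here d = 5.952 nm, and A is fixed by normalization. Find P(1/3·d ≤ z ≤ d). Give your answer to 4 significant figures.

|χ|² is the probability density, so P = ∫_{1/3·d}^{d} |χ|² dz.
With A² fixed by ∫|χ|² = 1, i.e. A² = (d/2)^(−1), substitute and integrate.
Substituting u = z/d, A² and the length scale cancel in the ratio: P = ∫_{1/3}^{1} sin(2·π·u)^2 du / ∫_{0}^{1} sin(2·π·u)^2 du.
An antiderivative of sin(2·π·u)^2 is u/2 - sin(4·π·u)/(8·π); evaluating from 1/3 to 1 gives -√(3)/(16·π) + 1/3, while the full integral is 1/2.
The result is P = -√(3)/(8·π) + 2/3.

P ≈ 0.5978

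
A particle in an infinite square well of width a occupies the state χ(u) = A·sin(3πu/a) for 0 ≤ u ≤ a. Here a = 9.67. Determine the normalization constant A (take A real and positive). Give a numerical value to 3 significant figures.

We need A² ∫|f|² du = 1, taking the integral from 0 to a.
With χ = A·sin(3πu/a), the integral evaluates to A²·[a/2].
So A² = (a/2)^(−1).
Plugging in a = 9.67 yields A = 0.4548.

A ≈ 0.455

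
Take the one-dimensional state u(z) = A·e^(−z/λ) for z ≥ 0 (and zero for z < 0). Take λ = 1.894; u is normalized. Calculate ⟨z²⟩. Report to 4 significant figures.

⟨z²⟩ = ∫ z^2 |u|² dz over the full domain.
Recall ∫₀^∞ z^m e^(−z/β) dz = m!·β^(m+1), evaluating both integrals, ⟨z²⟩ = λ^2/2.
Putting λ = 1.894 gives 1.7936.

⟨z^2⟩ ≈ 1.794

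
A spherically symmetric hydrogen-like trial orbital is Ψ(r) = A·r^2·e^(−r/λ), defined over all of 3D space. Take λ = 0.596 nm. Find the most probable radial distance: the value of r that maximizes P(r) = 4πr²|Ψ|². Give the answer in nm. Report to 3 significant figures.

r ≈ 1.79 nm

Set d/dr [P(r) = 4πr²|Ψ|²] = 0 and solve for r > 0.
Solving yields r = 3·λ.
With λ = 0.596, the most probable radial distance is 1.788 nm.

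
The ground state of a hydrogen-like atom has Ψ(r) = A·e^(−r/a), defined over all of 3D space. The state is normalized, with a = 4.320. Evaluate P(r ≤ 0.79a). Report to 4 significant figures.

Integrate the radial probability density 4πr²|Ψ|² over r ≤ 0.79a.
Normalization gives A² = 1/(π·a^3).
Substituting u = r/a, A², 4π and the length scale all cancel in the ratio: P = ∫_{0}^{0.79} u^2·e^(-2·u) du / ∫_{0}^{∞} u^2·e^(-2·u) du.
Using ∫ u^2·e^(-2·u) du = -(2·u^2 + 2·u + 1)·e^(-2·u)/4, the numerator is ≈ 0.0528715 and the denominator is 1/4.
Taking the ratio yields P = 0.21149.

P ≈ 0.2115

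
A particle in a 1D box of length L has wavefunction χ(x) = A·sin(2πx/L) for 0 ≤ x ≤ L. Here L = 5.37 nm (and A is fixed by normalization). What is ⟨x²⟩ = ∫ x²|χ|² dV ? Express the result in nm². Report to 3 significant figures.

⟨x²⟩ = ∫ x^2 |χ|² dx over the full domain.
The ratio of the moment integral to the normalization integral gives ⟨x²⟩ = -L^2/(8·π^2) + L^2/3.
Putting L = 5.37 gives 9.247.

⟨x^2⟩ ≈ 9.25 nm^2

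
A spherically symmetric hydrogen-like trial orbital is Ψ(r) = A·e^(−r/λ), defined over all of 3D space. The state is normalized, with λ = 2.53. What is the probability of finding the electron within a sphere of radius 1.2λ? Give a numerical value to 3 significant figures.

P ≈ 0.430

With dV = 4πr²dr, the probability is ∫|Ψ|² dV over r ≤ 1.2λ.
Normalization gives A² = 1/(π·λ^3).
Substituting u = r/λ, A², 4π and the length scale all cancel in the ratio: P = ∫_{0}^{1.2} u^2·e^(-2·u) du / ∫_{0}^{∞} u^2·e^(-2·u) du.
An antiderivative of u^2·e^(-2·u) is -(2·u^2 + 2·u + 1)·e^(-2·u)/4; evaluating from 0 to 1.2 gives 1/4 - 157·e^(-12/5)/100, while the full integral is 1/4.
This evaluates to P = 0.4303.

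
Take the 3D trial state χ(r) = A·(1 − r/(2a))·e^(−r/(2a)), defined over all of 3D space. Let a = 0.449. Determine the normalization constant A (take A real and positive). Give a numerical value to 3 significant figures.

Normalization requires ∫|χ|² 4πr² dr = 1, integrated from 0 to ∞.
(Spherical symmetry: dV = 4πr² dr.)
∫|χ|² 4πr² dr = A²·(8·π·a^3).
Substituting a = 0.449 gives A² = 0.4396, so A = 0.6630.

A ≈ 0.663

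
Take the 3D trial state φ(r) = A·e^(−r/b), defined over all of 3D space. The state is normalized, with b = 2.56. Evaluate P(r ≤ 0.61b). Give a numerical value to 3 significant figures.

P = ∫ |φ|² 4πr² dr over r ≤ 0.61b.
The full normalization integral is A²·[π·b^3] = 1, fixing A².
Let u = r/b; then A², 4π and the length scale all cancel, so P = ∫_{0}^{0.61} u^2·e^(-2·u) du ÷ ∫_{0}^{∞} u^2·e^(-2·u) du.
With ∫ u^2·e^(-2·u) du = -(2·u^2 + 2·u + 1)·e^(-2·u)/4 + C, the region integral is ≈ 0.031220 and the full one is 1/4.
Taking the ratio yields P = 0.1249.

P ≈ 0.125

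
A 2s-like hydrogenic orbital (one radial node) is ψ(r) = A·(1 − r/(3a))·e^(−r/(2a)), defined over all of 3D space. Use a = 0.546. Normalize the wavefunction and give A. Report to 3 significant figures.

A ≈ 0.856

Normalization requires ∫|ψ|² 4πr² dr = 1, integrated from 0 to ∞.
In 3D with spherical symmetry the volume element is 4πr² dr.
The integral (without the A² prefactor) comes out to 8·π·a^3/3.
Plugging in a = 0.546 yields A = 0.8564.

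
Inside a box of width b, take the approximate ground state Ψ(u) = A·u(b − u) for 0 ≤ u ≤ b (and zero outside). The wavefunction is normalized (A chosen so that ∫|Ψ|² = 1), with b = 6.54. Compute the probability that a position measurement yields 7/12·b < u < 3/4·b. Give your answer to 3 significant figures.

P ≈ 0.243

|Ψ|² is the probability density, so P = ∫_{7/12·b}^{3/4·b} |Ψ|² du.
The normalization integral ∫|Ψ|²du over the whole domain equals b^5/30·A², and A² cancels in the ratio.
Let t = u/b; then A² and the length scale cancel, so P = ∫_{7/12}^{3/4} t^2·(1 - t)^2 dt ÷ ∫_{0}^{1} t^2·(1 - t)^2 dt.
Using ∫ t^2·(1 - t)^2 dt = t^3·(6·t^2 - 15·t + 10)/30, the numerator is ≈ 0.0081035 and the denominator is 1/30.
The result is P = 0.2431.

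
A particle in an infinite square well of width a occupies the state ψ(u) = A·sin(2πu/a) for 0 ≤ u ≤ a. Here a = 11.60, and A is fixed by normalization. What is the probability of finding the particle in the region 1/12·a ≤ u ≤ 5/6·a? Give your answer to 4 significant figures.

P ≈ 0.8878

P = ∫_{1/12·a}^{5/6·a} |ψ(u)|² du.
The normalization integral ∫|ψ|²du over the whole domain equals a/2·A², and A² cancels in the ratio.
Substituting t = u/a, A² and the length scale cancel in the ratio: P = ∫_{1/12}^{5/6} sin(2·π·t)^2 dt / ∫_{0}^{1} sin(2·π·t)^2 dt.
An antiderivative of sin(2·π·t)^2 is t/2 - sin(4·π·t)/(8·π); evaluating from 1/12 to 5/6 gives √(3)/(8·π) + 3/8, while the full integral is 1/2.
Taking the ratio, P = (√(3) + 3·π)/(4·π).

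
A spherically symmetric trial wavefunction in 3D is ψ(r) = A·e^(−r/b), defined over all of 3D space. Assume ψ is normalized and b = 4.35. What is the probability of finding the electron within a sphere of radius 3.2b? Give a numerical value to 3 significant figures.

P = ∫ |ψ|² 4πr² dr over r ≤ 3.2b.
Normalization gives A² = 1/(π·b^3).
In terms of u = r/b (A², 4π and the length scale all cancel between numerator and denominator), P = [∫_{0}^{3.2} u^2·e^(-2·u) du] / [∫_{0}^{∞} u^2·e^(-2·u) du].
Using ∫ u^2·e^(-2·u) du = -(2·u^2 + 2·u + 1)·e^(-2·u)/4, the numerator is 1/4 - 697·e^(-32/5)/100 and the denominator is 1/4.
Taking the ratio yields P = 0.9537.

P ≈ 0.954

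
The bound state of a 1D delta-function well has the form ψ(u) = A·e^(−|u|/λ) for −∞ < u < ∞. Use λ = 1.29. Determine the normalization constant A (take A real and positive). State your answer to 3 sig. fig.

A ≈ 0.880

The normalization condition is ∫|ψ|² du = 1 from −∞ to ∞.
With ∫₀^∞ u^0 e^(−αu) du = 0!/α^1, carrying out the integral gives A² · λ.
Plugging in λ = 1.29 yields A = 0.8805.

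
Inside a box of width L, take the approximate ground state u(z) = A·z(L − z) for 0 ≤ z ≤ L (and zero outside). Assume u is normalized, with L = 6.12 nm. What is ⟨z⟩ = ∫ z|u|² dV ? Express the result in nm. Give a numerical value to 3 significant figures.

By definition ⟨z⟩ = ∫ z |u(z)|² dz.
Expanding the polynomial and integrating term by term, evaluating both integrals, ⟨z⟩ = L/2.
Putting L = 6.12 gives 3.060.

⟨z⟩ ≈ 3.06 nm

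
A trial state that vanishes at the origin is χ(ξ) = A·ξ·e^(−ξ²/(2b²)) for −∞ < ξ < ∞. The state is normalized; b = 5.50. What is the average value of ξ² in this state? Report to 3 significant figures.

⟨ξ^2⟩ ≈ 45.4

The expectation value is the |χ|²-weighted average of ξ^2: ∫ ξ^2|χ|² dξ.
Since the A² factors cancel between numerator and denominator, ⟨ξ²⟩ = 3·b^2/2.
With b = 5.50, ⟨ξ^2⟩ = 45.38.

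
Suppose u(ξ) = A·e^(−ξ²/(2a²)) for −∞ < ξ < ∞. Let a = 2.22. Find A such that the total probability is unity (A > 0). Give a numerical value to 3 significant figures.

A ≈ 0.504

Require ∫ |u|² dξ = 1 over the whole domain.
Carrying out the integral gives A² · √(π)·a.
Substituting a = 2.22 gives A² = 0.2541, so A = 0.5041.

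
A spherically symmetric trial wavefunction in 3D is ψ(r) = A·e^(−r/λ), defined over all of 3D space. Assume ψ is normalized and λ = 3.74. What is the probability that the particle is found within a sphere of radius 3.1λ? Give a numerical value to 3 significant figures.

Integrate the radial probability density 4πr²|ψ|² over r ≤ 3.1λ.
Normalization gives A² = 1/(π·λ^3).
Let u = r/λ; then A², 4π and the length scale all cancel, so P = ∫_{0}^{3.1} u^2·e^(-2·u) du ÷ ∫_{0}^{∞} u^2·e^(-2·u) du.
An antiderivative of u^2·e^(-2·u) is -(2·u^2 + 2·u + 1)·e^(-2·u)/4; evaluating from 0 to 3.1 gives 1/4 - 1321·e^(-31/5)/200, while the full integral is 1/4.
Taking the ratio yields P = 0.9464.

P ≈ 0.946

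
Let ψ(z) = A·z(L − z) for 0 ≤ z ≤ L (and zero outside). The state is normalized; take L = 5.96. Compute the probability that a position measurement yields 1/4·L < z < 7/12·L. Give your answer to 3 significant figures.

P ≈ 0.550

The probability is P = ∫ |ψ|² dz over [1/4·L, 7/12·L].
Since A² = 1/(L^5/30), this is the region integral divided by the full normalization integral.
In terms of u = z/L (A² and the length scale cancel between numerator and denominator), P = [∫_{1/4}^{7/12} u^2·(1 - u)^2 du] / [∫_{0}^{1} u^2·(1 - u)^2 du].
Using ∫ u^2·(1 - u)^2 du = u^3·(6·u^2 - 15·u + 10)/30, the numerator is ≈ 0.018329 and the denominator is 1/30.
The result is P = 0.5499.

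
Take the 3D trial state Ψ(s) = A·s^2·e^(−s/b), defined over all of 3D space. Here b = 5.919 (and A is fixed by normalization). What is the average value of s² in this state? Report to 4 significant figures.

By definition ⟨s²⟩ = ∫ s^2 |Ψ(s)|² 4πs² ds.
The ratio of the moment integral to the normalization integral gives ⟨s²⟩ = 14·b^2.
Putting b = 5.919 gives 490.48.

⟨s^2⟩ ≈ 490.5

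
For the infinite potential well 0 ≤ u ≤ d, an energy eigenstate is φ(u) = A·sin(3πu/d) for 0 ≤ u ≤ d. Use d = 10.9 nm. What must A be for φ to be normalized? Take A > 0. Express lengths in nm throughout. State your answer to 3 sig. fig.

The normalization condition is ∫|φ|² du = 1 from 0 to d.
With ∫₀^d sin²(nπu/d) du = d/2, the integral (without the A² prefactor) comes out to d/2.
So A² = (d/2)^(−1).
With d = 10.9: A² = 0.1835 and A = 0.4284.

A ≈ 0.428 nm^(-1/2)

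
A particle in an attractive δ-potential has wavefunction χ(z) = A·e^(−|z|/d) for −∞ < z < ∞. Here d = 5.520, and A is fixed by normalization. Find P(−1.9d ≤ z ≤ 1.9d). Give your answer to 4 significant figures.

P = ∫_{−1.9d}^{1.9d} |χ(z)|² dz.
The normalization integral ∫|χ|²dz over the whole domain equals d·A², and A² cancels in the ratio.
Both integrals are even about z = 0, so only the z ≥ 0 halves are needed (the factors of 2 cancel). In terms of u = z/d (A² and the length scale cancel between numerator and denominator), P = [∫_{0}^{1.9} e^(-2·u) du] / [∫_{0}^{∞} e^(-2·u) du].
With ∫ e^(-2·u) du = -e^(-2·u)/2 + C, the region integral is 1/2 - e^(-19/5)/2 and the full one is 1/2.
This works out to P = 0.97763.

P ≈ 0.9776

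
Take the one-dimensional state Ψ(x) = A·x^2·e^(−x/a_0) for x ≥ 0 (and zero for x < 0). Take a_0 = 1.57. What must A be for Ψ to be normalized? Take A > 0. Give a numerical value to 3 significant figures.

A ≈ 0.374

The normalization condition is ∫|Ψ|² dx = 1 from 0 to ∞.
Using ∫₀^∞ xⁿ e^(−αx) dx = n!/αⁿ⁺¹, ∫|Ψ|² dx = A²·(3·a_0^5/4).
So A² = (3·a_0^5/4)^(−1).
Plugging in a_0 = 1.57 yields A = 0.3739.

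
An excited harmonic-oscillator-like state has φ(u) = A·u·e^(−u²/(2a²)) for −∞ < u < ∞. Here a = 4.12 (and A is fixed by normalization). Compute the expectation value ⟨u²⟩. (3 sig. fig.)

⟨u^2⟩ ≈ 25.5

By definition ⟨u²⟩ = ∫ u^2 |φ(u)|² du.
Evaluating both integrals, ⟨u²⟩ = 3·a^2/2.
Putting a = 4.12 gives 25.46.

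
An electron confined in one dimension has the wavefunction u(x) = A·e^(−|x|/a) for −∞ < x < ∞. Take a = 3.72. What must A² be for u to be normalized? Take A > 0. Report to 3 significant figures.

A^2 ≈ 0.269

Normalization requires ∫|u|² dx = 1, integrated from −∞ to ∞.
Using ∫₀^∞ xⁿ e^(−αx) dx = n!/αⁿ⁺¹, with u = A·e^(−|x|/a), the integral evaluates to A²·[a].
Hence A² = 1/[a].
With a = 3.72: A² = 0.2688 and A = 0.5185.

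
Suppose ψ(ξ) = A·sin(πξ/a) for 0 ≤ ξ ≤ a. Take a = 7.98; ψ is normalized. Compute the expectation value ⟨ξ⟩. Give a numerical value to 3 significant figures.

⟨ξ⟩ ≈ 3.99

By definition ⟨ξ⟩ = ∫ ξ |ψ(ξ)|² dξ.
With ∫₀^a sin²(nπξ/a) dξ = a/2, the ratio of the moment integral to the normalization integral gives ⟨ξ⟩ = a/2.
Putting a = 7.98 gives 3.990.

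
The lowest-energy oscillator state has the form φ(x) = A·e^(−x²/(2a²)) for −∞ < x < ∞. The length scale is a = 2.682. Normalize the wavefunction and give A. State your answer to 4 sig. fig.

Normalization requires ∫|φ|² dx = 1, integrated from −∞ to ∞.
Carrying out the integral gives A² · √(π)·a.
Setting this equal to 1 gives A² = 1/(√(π)·a).
Plugging in a = 2.682 yields A = 0.45865.

A ≈ 0.4587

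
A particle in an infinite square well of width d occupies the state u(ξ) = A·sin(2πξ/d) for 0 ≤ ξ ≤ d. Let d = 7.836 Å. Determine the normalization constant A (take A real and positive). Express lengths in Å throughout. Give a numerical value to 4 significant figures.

A ≈ 0.5052 Å^(-1/2)

We need A² ∫|f|² dξ = 1, taking the integral from 0 to d.
With u = A·sin(2πξ/d), the integral evaluates to A²·[d/2].
Hence A² = 1/[d/2].
Plugging in d = 7.836 yields A = 0.50521.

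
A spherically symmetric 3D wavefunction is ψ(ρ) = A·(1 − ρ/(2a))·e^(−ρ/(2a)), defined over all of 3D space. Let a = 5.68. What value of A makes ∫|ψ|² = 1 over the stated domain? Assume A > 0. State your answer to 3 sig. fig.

The normalization condition is ∫|ψ|² 4πρ² dρ = 1 from 0 to ∞.
Recall ∫₀^∞ ρ^m e^(−ρ/β) dρ = m!·β^(m+1), ∫|ψ|² 4πρ² dρ = A²·(8·π·a^3).
Hence A² = 1/[8·π·a^3].
Substituting a = 5.68 gives A² = 0.0002171, so A = 0.01474.

A ≈ 0.0147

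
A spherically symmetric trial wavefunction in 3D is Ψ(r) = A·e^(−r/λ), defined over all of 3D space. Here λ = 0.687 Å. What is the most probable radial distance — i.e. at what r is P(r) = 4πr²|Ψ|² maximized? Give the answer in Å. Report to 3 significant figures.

r ≈ 0.687 Å

The maximum of P(r) = 4πr²|Ψ|² occurs where its derivative vanishes.
This gives r = λ.
With λ = 0.687, the most probable radial distance is 0.6870 Å.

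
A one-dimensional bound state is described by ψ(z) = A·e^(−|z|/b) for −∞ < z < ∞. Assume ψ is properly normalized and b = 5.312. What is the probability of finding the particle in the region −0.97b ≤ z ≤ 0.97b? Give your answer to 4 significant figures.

P ≈ 0.8563

|ψ|² is the probability density, so P = ∫_{−0.97b}^{0.97b} |ψ|² dz.
The normalization integral ∫|ψ|²dz over the whole domain equals b·A², and A² cancels in the ratio.
Both integrals are even about z = 0, so only the z ≥ 0 halves are needed (the factors of 2 cancel). Let u = z/b; then A² and the length scale cancel, so P = ∫_{0}^{0.97} e^(-2·u) du ÷ ∫_{0}^{∞} e^(-2·u) du.
An antiderivative of e^(-2·u) is -e^(-2·u)/2; evaluating from 0 to 0.97 gives 1/2 - e^(-97/50)/2, while the full integral is 1/2.
The result is P = 0.85630.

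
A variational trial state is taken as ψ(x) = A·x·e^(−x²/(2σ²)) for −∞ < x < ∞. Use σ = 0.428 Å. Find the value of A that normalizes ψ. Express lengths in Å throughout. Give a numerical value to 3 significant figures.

Require ∫ |ψ|² dx = 1 over the whole domain.
With ψ = A·x·e^(−x²/(2σ²)), the integral evaluates to A²·[√(π)·σ^3/2].
Setting this equal to 1 gives A² = 1/(√(π)·σ^3/2).
Substituting σ = 0.428 gives A² = 14.39, so A = 3.794.

A ≈ 3.79 Å^(-3/2)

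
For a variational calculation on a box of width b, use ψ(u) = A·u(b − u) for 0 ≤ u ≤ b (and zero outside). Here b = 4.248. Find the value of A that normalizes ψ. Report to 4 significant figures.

A ≈ 0.1473

The normalization condition is ∫|ψ|² du = 1 from 0 to b.
Expanding the polynomial and integrating term by term, ∫|ψ|² du = A²·(b^5/30).
So A² = (b^5/30)^(−1).
Plugging in b = 4.248 yields A = 0.14726.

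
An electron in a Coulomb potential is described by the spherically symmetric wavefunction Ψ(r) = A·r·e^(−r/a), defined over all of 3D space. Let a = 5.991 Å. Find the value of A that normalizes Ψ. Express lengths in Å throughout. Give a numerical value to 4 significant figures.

A ≈ 0.003708 Å^(-5/2)

Normalization requires ∫|Ψ|² 4πr² dr = 1, integrated from 0 to ∞.
The angular integral contributes 4π, leaving ∫₀^∞ r²|Ψ|² dr.
Using ∫₀^∞ rⁿ e^(−αr) dr = n!/αⁿ⁺¹, carrying out the integral gives A² · 3·π·a^5.
With a = 5.991: A² = 0.000013748 and A = 0.0037078.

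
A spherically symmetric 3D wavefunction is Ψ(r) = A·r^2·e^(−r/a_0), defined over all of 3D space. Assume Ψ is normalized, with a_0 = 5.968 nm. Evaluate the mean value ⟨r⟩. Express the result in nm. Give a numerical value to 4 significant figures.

The expectation value is the |Ψ|²-weighted average of r: ∫ r|Ψ|² 4πr² dr.
Using ∫₀^∞ rⁿ e^(−αr) dr = n!/αⁿ⁺¹, evaluating both integrals, ⟨r⟩ = 7·a_0/2.
Putting a_0 = 5.968 gives 20.888.

⟨r⟩ ≈ 20.89 nm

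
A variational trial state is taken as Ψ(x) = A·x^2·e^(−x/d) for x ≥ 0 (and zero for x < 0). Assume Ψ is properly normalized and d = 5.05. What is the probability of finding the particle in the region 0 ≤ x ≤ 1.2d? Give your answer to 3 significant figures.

P = ∫_{0}^{1.2d} |Ψ(x)|² dx.
Since A² = 1/(3·d^5/4), this is the region integral divided by the full normalization integral.
Substituting u = x/d, A² and the length scale cancel in the ratio: P = ∫_{0}^{1.2} u^4·e^(-2·u) du / ∫_{0}^{∞} u^4·e^(-2·u) du.
With ∫ u^4·e^(-2·u) du = -(u^4/2 + u^3 + 3·u^2/2 + 3·u/2 + 3/4)·e^(-2·u) + C, the region integral is ≈ 0.071901 and the full one is 3/4.
Taking the ratio, P = 0.09587.

P ≈ 0.0959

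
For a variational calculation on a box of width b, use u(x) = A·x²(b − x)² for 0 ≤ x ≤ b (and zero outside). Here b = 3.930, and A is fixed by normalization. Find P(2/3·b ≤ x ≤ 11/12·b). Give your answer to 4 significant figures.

The probability is P = ∫ |u|² dx over [2/3·b, 11/12·b].
With A² fixed by ∫|u|² = 1, i.e. A² = (b^9/630)^(−1), substitute and integrate.
Substituting t = x/b, A² and the length scale cancel in the ratio: P = ∫_{2/3}^{11/12} t^4·(1 - t)^4 dt / ∫_{0}^{1} t^4·(1 - t)^4 dt.
An antiderivative of t^4·(1 - t)^4 is t^5·(70·t^4 - 315·t^3 + 540·t^2 - 420·t + 126)/630; evaluating from 2/3 to 11/12 gives ≈ 0.000229311, while the full integral is 1/630.
This works out to P = 0.14447.

P ≈ 0.1445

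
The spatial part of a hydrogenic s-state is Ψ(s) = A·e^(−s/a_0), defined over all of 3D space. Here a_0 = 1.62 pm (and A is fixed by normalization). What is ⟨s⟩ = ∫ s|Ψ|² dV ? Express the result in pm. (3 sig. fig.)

⟨s⟩ ≈ 2.43 pm

⟨s⟩ = ∫ s |Ψ|² 4πs² ds over the full domain.
With ∫₀^∞ s^3 e^(−αs) ds = 3!/α^4, since the A² factors cancel between numerator and denominator, ⟨s⟩ = 3·a_0/2.
With a_0 = 1.62, ⟨s⟩ = 2.430.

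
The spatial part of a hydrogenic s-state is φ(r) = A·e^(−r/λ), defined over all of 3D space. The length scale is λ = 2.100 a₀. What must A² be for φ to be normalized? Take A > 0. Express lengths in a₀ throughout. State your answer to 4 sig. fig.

Normalization requires ∫|φ|² 4πr² dr = 1, integrated from 0 to ∞.
In 3D with spherical symmetry the volume element is 4πr² dr.
With φ = A·e^(−r/λ), the integral evaluates to A²·[π·λ^3].
Hence A² = 1/[π·λ^3].
With λ = 2.100: A² = 0.034371 and A = 0.18539.

A^2 ≈ 0.03437 a₀^(-3)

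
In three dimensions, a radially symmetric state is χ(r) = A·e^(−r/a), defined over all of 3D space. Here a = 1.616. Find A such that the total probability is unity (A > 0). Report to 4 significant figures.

A ≈ 0.2746

Normalization requires ∫|χ|² 4πr² dr = 1, integrated from 0 to ∞.
(Spherical symmetry: dV = 4πr² dr.)
The integral (without the A² prefactor) comes out to π·a^3.
Hence A² = 1/[π·a^3].
Plugging in a = 1.616 yields A = 0.27464.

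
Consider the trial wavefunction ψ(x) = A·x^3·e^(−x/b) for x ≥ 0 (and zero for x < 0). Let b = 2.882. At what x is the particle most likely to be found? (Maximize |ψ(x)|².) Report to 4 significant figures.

x ≈ 8.646

Differentiate |ψ(x)|² with respect to x and set to zero.
Solving yields x = 3·b.
With b = 2.882, the most probable position is 8.6460.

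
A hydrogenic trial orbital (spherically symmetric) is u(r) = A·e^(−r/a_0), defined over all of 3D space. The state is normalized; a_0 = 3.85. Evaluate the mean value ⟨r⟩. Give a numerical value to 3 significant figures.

⟨r⟩ ≈ 5.78

By definition ⟨r⟩ = ∫ r |u(r)|² 4πr² dr.
Recall ∫₀^∞ r^m e^(−r/β) dr = m!·β^(m+1), evaluating both integrals, ⟨r⟩ = 3·a_0/2.
With a_0 = 3.85, ⟨r⟩ = 5.775.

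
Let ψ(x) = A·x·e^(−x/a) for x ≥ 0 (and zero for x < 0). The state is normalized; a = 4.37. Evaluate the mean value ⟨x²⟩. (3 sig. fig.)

⟨x²⟩ = ∫ x^2 |ψ|² dx over the full domain.
Recall ∫₀^∞ x^m e^(−x/β) dx = m!·β^(m+1), evaluating both integrals, ⟨x²⟩ = 3·a^2.
With a = 4.37, ⟨x^2⟩ = 57.29.

⟨x^2⟩ ≈ 57.3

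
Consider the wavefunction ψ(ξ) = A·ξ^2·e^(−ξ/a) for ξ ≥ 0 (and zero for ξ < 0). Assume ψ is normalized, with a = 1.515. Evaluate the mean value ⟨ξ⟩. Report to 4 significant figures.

The expectation value is the |ψ|²-weighted average of ξ: ∫ ξ|ψ|² dξ.
Evaluating both integrals, ⟨ξ⟩ = 5·a/2.
With a = 1.515, ⟨ξ⟩ = 3.7875.

⟨ξ⟩ ≈ 3.788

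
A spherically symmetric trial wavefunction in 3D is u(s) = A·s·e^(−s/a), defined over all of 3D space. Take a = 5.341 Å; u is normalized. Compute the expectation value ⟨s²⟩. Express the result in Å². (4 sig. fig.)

⟨s^2⟩ ≈ 213.9 Å^2

By definition ⟨s²⟩ = ∫ s^2 |u(s)|² 4πs² ds.
Recall ∫₀^∞ s^m e^(−s/β) ds = m!·β^(m+1), evaluating both integrals, ⟨s²⟩ = 15·a^2/2.
With a = 5.341, ⟨s^2⟩ = 213.95.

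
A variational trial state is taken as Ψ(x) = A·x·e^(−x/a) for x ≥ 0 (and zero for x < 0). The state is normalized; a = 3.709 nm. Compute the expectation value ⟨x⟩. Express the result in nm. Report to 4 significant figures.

By definition ⟨x⟩ = ∫ x |Ψ(x)|² dx.
Evaluating both integrals, ⟨x⟩ = 3·a/2.
With a = 3.709, ⟨x⟩ = 5.5635.

⟨x⟩ ≈ 5.564 nm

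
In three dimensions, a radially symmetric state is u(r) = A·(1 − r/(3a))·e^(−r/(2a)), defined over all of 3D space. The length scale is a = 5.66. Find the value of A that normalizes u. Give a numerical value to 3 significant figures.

A ≈ 0.0257

The normalization condition is ∫|u|² 4πr² dr = 1 from 0 to ∞.
Carrying out the integral gives A² · 8·π·a^3/3.
Substituting a = 5.66 gives A² = 0.0006583, so A = 0.02566.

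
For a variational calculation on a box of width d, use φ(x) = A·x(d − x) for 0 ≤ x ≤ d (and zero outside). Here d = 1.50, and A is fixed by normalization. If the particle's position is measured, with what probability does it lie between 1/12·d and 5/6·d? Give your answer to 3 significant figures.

P ≈ 0.959

|φ|² is the probability density, so P = ∫_{1/12·d}^{5/6·d} |φ|² dx.
With A² fixed by ∫|φ|² = 1, i.e. A² = (d^5/30)^(−1), substitute and integrate.
In terms of u = x/d (A² and the length scale cancel between numerator and denominator), P = [∫_{1/12}^{5/6} u^2·(1 - u)^2 du] / [∫_{0}^{1} u^2·(1 - u)^2 du].
With ∫ u^2·(1 - u)^2 du = u^3·(6·u^2 - 15·u + 10)/30 + C, the region integral is ≈ 0.031981 and the full one is 1/30.
Evaluating gives P = 4421/4608.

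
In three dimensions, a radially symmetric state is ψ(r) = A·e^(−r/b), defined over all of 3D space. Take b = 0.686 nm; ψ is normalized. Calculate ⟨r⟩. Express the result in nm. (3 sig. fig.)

⟨r⟩ ≈ 1.03 nm

⟨r⟩ = ∫ r |ψ|² 4πr² dr over the full domain.
The ratio of the moment integral to the normalization integral gives ⟨r⟩ = 3·b/2.
With b = 0.686, ⟨r⟩ = 1.029.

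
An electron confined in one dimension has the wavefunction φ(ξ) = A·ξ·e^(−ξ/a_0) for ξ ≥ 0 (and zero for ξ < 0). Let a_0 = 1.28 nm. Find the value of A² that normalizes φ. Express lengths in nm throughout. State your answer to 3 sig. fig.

Normalization requires ∫|φ|² dξ = 1, integrated from 0 to ∞.
The integral (without the A² prefactor) comes out to a_0^3/4.
Hence A² = 1/[a_0^3/4].
With a_0 = 1.28: A² = 1.907 and A = 1.381.

A^2 ≈ 1.91 nm^(-3)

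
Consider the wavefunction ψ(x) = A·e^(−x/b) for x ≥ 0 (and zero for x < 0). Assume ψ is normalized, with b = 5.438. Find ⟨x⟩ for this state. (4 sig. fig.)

⟨x⟩ ≈ 2.719

The expectation value is the |ψ|²-weighted average of x: ∫ x|ψ|² dx.
The ratio of the moment integral to the normalization integral gives ⟨x⟩ = b/2.
Putting b = 5.438 gives 2.7190.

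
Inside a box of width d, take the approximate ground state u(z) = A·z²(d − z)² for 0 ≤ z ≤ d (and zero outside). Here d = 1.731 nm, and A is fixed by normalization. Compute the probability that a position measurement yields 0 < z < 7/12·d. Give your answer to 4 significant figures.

P = ∫_{0}^{7/12·d} |u(z)|² dz.
The normalization integral ∫|u|²dz over the whole domain equals d^9/630·A², and A² cancels in the ratio.
Let t = z/d; then A² and the length scale cancel, so P = ∫_{0}^{7/12} t^4·(1 - t)^4 dt ÷ ∫_{0}^{1} t^4·(1 - t)^4 dt.
With ∫ t^4·(1 - t)^4 dt = t^5·(70·t^4 - 315·t^3 + 540·t^2 - 420·t + 126)/630 + C, the region integral is ≈ 0.00110741 and the full one is 1/630.
Evaluating gives P = 0.69767.

P ≈ 0.6977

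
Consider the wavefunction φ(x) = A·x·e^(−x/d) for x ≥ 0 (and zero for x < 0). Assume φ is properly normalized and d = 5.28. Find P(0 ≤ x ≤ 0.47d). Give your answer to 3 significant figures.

The probability is P = ∫ |φ|² dx over [0, 0.47d].
Since A² = 1/(d^3/4), this is the region integral divided by the full normalization integral.
Let u = x/d; then A² and the length scale cancel, so P = ∫_{0}^{0.47} u^2·e^(-2·u) du ÷ ∫_{0}^{∞} u^2·e^(-2·u) du.
An antiderivative of u^2·e^(-2·u) is -(2·u^2 + 2·u + 1)·e^(-2·u)/4; evaluating from 0 to 0.47 gives ≈ 0.017401, while the full integral is 1/4.
Evaluating gives P = 0.06960.

P ≈ 0.0696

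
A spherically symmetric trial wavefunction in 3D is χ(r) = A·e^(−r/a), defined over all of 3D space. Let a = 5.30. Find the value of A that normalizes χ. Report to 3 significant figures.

Normalization requires ∫|χ|² 4πr² dr = 1, integrated from 0 to ∞.
In 3D with spherical symmetry the volume element is 4πr² dr.
Recall ∫₀^∞ r^m e^(−r/β) dr = m!·β^(m+1), carrying out the integral gives A² · π·a^3.
Setting this equal to 1 gives A² = 1/(π·a^3).
Plugging in a = 5.30 yields A = 0.04624.

A ≈ 0.0462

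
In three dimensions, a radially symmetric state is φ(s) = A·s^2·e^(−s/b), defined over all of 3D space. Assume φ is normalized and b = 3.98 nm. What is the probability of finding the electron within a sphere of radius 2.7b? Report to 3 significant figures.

P ≈ 0.298

P = ∫ |φ|² 4πs² ds over s ≤ 2.7b.
Normalization gives A² = 1/(45·π·b^7/2).
In terms of u = s/b (A², 4π and the length scale all cancel between numerator and denominator), P = [∫_{0}^{2.7} u^6·e^(-2·u) du] / [∫_{0}^{∞} u^6·e^(-2·u) du].
With ∫ u^6·e^(-2·u) du = -(4·u^6 + 12·u^5 + 30·u^4 + 60·u^3 + 90·u^2 + 90·u + 45)·e^(-2·u)/8 + C, the region integral is ≈ 1.6781 and the full one is 45/8.
This evaluates to P = 0.2983.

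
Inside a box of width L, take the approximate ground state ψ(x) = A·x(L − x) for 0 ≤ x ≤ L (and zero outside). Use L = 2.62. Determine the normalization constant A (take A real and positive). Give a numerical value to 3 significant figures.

Normalization requires ∫|ψ|² dx = 1, integrated from 0 to L.
Expanding the polynomial and integrating term by term, carrying out the integral gives A² · L^5/30.
Hence A² = 1/[L^5/30].
Substituting L = 2.62 gives A² = 0.2430, so A = 0.4930.

A ≈ 0.493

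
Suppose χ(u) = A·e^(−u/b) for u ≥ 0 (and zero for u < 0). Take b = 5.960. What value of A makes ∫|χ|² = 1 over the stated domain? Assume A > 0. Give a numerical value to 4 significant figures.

A ≈ 0.5793

Require ∫ |χ|² du = 1 over the whole domain.
Using ∫₀^∞ uⁿ e^(−αu) du = n!/αⁿ⁺¹, the integral (without the A² prefactor) comes out to b/2.
So A² = (b/2)^(−1).
With b = 5.960: A² = 0.33557 and A = 0.57928.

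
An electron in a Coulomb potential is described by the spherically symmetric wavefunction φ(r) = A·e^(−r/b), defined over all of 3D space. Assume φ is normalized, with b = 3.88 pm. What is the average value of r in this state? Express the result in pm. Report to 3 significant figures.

The expectation value is the |φ|²-weighted average of r: ∫ r|φ|² 4πr² dr.
Evaluating both integrals, ⟨r⟩ = 3·b/2.
Putting b = 3.88 gives 5.820.

⟨r⟩ ≈ 5.82 pm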